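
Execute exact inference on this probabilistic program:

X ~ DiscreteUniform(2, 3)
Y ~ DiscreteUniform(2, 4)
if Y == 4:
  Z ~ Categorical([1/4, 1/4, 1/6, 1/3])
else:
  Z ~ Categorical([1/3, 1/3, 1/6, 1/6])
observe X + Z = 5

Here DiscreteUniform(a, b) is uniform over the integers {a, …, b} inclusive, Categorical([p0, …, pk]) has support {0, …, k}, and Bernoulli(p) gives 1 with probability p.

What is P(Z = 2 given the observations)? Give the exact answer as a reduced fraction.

P(Z = 2 | obs) = 3/7

Enumerate traces; 6 have nonzero weight after conditioning:
  (X=2, Y=2, Z=3) weight 1/36
  (X=2, Y=3, Z=3) weight 1/36
  (X=2, Y=4, Z=3) weight 1/18
  (X=3, Y=2, Z=2) weight 1/36
  (X=3, Y=3, Z=2) weight 1/36
  (X=3, Y=4, Z=2) weight 1/36
Group by Z:
  weight(Z=2) = 1/12
  weight(Z=3) = 1/9
Total weight = 1/12 + 1/9 = 7/36
P(Z=2 | obs) = 1/12 / 7/36 = 3/7
P(Z=3 | obs) = 1/9 / 7/36 = 4/7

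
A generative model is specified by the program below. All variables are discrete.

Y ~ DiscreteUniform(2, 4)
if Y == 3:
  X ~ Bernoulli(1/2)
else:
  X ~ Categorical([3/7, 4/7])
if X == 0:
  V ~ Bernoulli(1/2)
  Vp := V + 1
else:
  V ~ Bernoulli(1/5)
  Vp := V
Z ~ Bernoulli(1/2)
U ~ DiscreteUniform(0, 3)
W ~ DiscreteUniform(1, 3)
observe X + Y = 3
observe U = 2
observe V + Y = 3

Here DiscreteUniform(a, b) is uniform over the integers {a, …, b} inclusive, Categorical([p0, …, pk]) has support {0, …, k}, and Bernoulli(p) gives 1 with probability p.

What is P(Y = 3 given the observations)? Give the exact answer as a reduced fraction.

P(Y = 3 | obs) = 35/51

Enumerate traces; 12 have nonzero weight after conditioning:
  (Y=2, X=1, V=1, Z=0, U=2, W=1) weight 1/630
  (Y=2, X=1, V=1, Z=0, U=2, W=2) weight 1/630
  (Y=2, X=1, V=1, Z=0, U=2, W=3) weight 1/630
  (Y=2, X=1, V=1, Z=1, U=2, W=1) weight 1/630
  (Y=2, X=1, V=1, Z=1, U=2, W=2) weight 1/630
  (Y=2, X=1, V=1, Z=1, U=2, W=3) weight 1/630
  (Y=3, X=0, V=0, Z=0, U=2, W=1) weight 1/288
  (Y=3, X=0, V=0, Z=0, U=2, W=2) weight 1/288
  … 4 more
Group by Y:
  weight(Y=2) = 1/105
  weight(Y=3) = 1/48
Total weight = 1/105 + 1/48 = 17/560
P(Y=2 | obs) = 1/105 / 17/560 = 16/51
P(Y=3 | obs) = 1/48 / 17/560 = 35/51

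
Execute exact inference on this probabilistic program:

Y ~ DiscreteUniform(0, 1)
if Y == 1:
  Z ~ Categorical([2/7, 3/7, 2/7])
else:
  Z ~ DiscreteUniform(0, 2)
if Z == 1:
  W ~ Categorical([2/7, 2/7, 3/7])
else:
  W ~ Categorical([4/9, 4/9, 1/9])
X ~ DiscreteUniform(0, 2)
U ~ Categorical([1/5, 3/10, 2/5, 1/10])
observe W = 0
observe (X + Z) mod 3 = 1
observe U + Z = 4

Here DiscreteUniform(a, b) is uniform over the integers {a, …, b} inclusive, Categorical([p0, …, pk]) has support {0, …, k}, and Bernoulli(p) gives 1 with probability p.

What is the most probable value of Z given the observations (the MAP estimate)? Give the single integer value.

Enumerate traces; 4 have nonzero weight after conditioning:
  (Y=0, Z=1, W=0, X=0, U=3) weight 1/630
  (Y=0, Z=2, W=0, X=2, U=2) weight 4/405
  (Y=1, Z=1, W=0, X=0, U=3) weight 1/490
  (Y=1, Z=2, W=0, X=2, U=2) weight 8/945
Group by Z:
  weight(Z=1) = 8/2205
  weight(Z=2) = 52/2835
Total weight = 8/2205 + 52/2835 = 436/19845
P(Z=1 | obs) = 8/2205 / 436/19845 = 18/109
P(Z=2 | obs) = 52/2835 / 436/19845 = 91/109
argmax = 2

argmax_v P(Z = v | obs) = 2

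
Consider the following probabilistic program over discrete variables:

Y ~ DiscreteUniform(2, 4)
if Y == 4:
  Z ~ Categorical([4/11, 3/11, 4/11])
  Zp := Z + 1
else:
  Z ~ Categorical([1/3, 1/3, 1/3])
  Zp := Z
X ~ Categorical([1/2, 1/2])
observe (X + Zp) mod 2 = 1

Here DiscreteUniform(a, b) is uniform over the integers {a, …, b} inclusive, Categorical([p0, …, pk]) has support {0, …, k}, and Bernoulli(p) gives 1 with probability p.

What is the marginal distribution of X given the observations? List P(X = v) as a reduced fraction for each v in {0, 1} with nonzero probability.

Enumerate traces; 9 have nonzero weight after conditioning:
  (Y=2, Z=0, X=1) weight 1/18
  (Y=2, Z=1, X=0) weight 1/18
  (Y=2, Z=2, X=1) weight 1/18
  (Y=3, Z=0, X=1) weight 1/18
  (Y=3, Z=1, X=0) weight 1/18
  (Y=3, Z=2, X=1) weight 1/18
  (Y=4, Z=0, X=0) weight 2/33
  (Y=4, Z=1, X=1) weight 1/22
  … 1 more
Group by X:
  weight(X=0) = 23/99
  weight(X=1) = 53/198
Total weight = 23/99 + 53/198 = 1/2
P(X=0 | obs) = 23/99 / 1/2 = 46/99
P(X=1 | obs) = 53/198 / 1/2 = 53/99

P(X=0) = 46/99, P(X=1) = 53/99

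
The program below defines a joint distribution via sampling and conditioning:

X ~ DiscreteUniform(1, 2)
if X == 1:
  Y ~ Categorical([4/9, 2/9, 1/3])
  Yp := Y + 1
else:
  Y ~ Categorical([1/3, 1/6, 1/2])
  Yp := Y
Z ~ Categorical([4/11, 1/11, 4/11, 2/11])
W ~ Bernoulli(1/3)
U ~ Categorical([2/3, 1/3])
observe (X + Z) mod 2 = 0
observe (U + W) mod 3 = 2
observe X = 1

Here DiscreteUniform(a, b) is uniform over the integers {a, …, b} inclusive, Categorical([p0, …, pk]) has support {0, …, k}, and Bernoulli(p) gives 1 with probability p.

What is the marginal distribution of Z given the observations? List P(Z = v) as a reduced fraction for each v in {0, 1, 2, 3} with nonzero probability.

Enumerate traces; 6 have nonzero weight after conditioning:
  (X=1, Y=0, Z=1, W=1, U=1) weight 2/891
  (X=1, Y=0, Z=3, W=1, U=1) weight 4/891
  (X=1, Y=1, Z=1, W=1, U=1) weight 1/891
  (X=1, Y=1, Z=3, W=1, U=1) weight 2/891
  (X=1, Y=2, Z=1, W=1, U=1) weight 1/594
  (X=1, Y=2, Z=3, W=1, U=1) weight 1/297
Group by Z:
  weight(Z=1) = 1/198
  weight(Z=3) = 1/99
Total weight = 1/198 + 1/99 = 1/66
P(Z=1 | obs) = 1/198 / 1/66 = 1/3
P(Z=3 | obs) = 1/99 / 1/66 = 2/3

P(Z=1) = 1/3, P(Z=3) = 2/3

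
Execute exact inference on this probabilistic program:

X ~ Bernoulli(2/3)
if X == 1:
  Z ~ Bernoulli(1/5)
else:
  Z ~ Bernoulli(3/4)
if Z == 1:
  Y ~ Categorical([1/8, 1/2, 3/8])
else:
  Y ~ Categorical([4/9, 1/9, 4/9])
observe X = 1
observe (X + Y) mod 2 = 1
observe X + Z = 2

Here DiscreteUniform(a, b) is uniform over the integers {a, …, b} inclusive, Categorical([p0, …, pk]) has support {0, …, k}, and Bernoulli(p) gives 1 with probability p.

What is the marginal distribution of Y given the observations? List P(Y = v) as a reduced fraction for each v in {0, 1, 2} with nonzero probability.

P(Y=0) = 1/4, P(Y=2) = 3/4

Enumerate traces; 2 have nonzero weight after conditioning:
  (X=1, Z=1, Y=0) weight 1/60
  (X=1, Z=1, Y=2) weight 1/20
Group by Y:
  weight(Y=0) = 1/60
  weight(Y=2) = 1/20
Total weight = 1/60 + 1/20 = 1/15
P(Y=0 | obs) = 1/60 / 1/15 = 1/4
P(Y=2 | obs) = 1/20 / 1/15 = 3/4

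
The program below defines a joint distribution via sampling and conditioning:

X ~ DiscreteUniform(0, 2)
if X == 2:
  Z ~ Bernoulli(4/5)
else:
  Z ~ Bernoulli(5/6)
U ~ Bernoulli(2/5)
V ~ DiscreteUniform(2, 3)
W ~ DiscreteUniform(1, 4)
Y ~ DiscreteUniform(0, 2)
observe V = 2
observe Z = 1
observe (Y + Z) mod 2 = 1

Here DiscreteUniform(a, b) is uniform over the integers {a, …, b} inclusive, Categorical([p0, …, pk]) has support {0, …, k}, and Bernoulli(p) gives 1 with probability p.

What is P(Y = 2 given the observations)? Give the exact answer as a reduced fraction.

Enumerate traces; 48 have nonzero weight after conditioning:
  (X=0, Z=1, U=0, V=2, W=1, Y=0) weight 1/144
  (X=0, Z=1, U=0, V=2, W=1, Y=2) weight 1/144
  (X=0, Z=1, U=0, V=2, W=2, Y=0) weight 1/144
  (X=0, Z=1, U=0, V=2, W=2, Y=2) weight 1/144
  (X=0, Z=1, U=0, V=2, W=3, Y=0) weight 1/144
  (X=0, Z=1, U=0, V=2, W=3, Y=2) weight 1/144
  (X=0, Z=1, U=0, V=2, W=4, Y=0) weight 1/144
  (X=0, Z=1, U=0, V=2, W=4, Y=2) weight 1/144
  … 40 more
Group by Y:
  weight(Y=0) = 37/270
  weight(Y=2) = 37/270
Total weight = 37/270 + 37/270 = 37/135
P(Y=0 | obs) = 37/270 / 37/135 = 1/2
P(Y=2 | obs) = 37/270 / 37/135 = 1/2

P(Y = 2 | obs) = 1/2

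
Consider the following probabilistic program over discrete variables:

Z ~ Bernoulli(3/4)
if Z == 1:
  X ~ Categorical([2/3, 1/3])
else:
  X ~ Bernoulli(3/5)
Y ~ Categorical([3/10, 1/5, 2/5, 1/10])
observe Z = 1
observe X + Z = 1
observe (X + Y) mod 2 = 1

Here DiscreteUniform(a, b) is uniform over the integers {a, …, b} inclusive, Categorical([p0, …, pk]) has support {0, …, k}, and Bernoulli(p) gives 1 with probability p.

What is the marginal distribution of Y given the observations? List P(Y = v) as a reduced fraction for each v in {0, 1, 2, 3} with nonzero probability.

Enumerate traces; 2 have nonzero weight after conditioning:
  (Z=1, X=0, Y=1) weight 1/10
  (Z=1, X=0, Y=3) weight 1/20
Group by Y:
  weight(Y=1) = 1/10
  weight(Y=3) = 1/20
Total weight = 1/10 + 1/20 = 3/20
P(Y=1 | obs) = 1/10 / 3/20 = 2/3
P(Y=3 | obs) = 1/20 / 3/20 = 1/3

P(Y=1) = 2/3, P(Y=3) = 1/3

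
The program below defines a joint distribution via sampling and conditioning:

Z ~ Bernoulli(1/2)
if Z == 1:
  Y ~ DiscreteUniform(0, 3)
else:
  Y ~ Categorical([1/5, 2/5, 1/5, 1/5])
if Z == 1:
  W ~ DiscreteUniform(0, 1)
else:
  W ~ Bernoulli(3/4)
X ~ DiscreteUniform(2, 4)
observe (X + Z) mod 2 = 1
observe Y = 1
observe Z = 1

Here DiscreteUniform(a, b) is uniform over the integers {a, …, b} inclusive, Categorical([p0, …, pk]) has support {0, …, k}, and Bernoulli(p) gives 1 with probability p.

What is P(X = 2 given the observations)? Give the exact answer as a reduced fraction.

P(X = 2 | obs) = 1/2

Enumerate traces; 4 have nonzero weight after conditioning:
  (Z=1, Y=1, W=0, X=2) weight 1/48
  (Z=1, Y=1, W=0, X=4) weight 1/48
  (Z=1, Y=1, W=1, X=2) weight 1/48
  (Z=1, Y=1, W=1, X=4) weight 1/48
Group by X:
  weight(X=2) = 1/24
  weight(X=4) = 1/24
Total weight = 1/24 + 1/24 = 1/12
P(X=2 | obs) = 1/24 / 1/12 = 1/2
P(X=4 | obs) = 1/24 / 1/12 = 1/2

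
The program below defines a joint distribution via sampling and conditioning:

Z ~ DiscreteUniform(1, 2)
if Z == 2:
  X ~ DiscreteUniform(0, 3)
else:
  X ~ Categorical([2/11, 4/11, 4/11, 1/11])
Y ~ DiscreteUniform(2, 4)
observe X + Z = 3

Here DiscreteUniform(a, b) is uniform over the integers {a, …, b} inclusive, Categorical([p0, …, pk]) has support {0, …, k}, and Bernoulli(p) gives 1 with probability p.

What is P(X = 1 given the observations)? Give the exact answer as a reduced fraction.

P(X = 1 | obs) = 11/27

Enumerate traces; 6 have nonzero weight after conditioning:
  (Z=1, X=2, Y=2) weight 2/33
  (Z=1, X=2, Y=3) weight 2/33
  (Z=1, X=2, Y=4) weight 2/33
  (Z=2, X=1, Y=2) weight 1/24
  (Z=2, X=1, Y=3) weight 1/24
  (Z=2, X=1, Y=4) weight 1/24
Group by X:
  weight(X=1) = 1/8
  weight(X=2) = 2/11
Total weight = 1/8 + 2/11 = 27/88
P(X=1 | obs) = 1/8 / 27/88 = 11/27
P(X=2 | obs) = 2/11 / 27/88 = 16/27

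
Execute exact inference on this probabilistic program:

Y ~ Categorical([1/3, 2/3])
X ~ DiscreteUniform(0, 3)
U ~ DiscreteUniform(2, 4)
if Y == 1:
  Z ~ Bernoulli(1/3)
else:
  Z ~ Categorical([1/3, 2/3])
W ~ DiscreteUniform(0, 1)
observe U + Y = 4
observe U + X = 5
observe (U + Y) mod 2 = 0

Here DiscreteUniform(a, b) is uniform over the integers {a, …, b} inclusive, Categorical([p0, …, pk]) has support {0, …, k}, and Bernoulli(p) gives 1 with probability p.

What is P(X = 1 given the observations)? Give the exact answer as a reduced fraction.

Enumerate traces; 8 have nonzero weight after conditioning:
  (Y=0, X=1, U=4, Z=0, W=0) weight 1/216
  (Y=0, X=1, U=4, Z=0, W=1) weight 1/216
  (Y=0, X=1, U=4, Z=1, W=0) weight 1/108
  (Y=0, X=1, U=4, Z=1, W=1) weight 1/108
  (Y=1, X=2, U=3, Z=0, W=0) weight 1/54
  (Y=1, X=2, U=3, Z=0, W=1) weight 1/54
  (Y=1, X=2, U=3, Z=1, W=0) weight 1/108
  (Y=1, X=2, U=3, Z=1, W=1) weight 1/108
Group by X:
  weight(X=1) = 1/36
  weight(X=2) = 1/18
Total weight = 1/36 + 1/18 = 1/12
P(X=1 | obs) = 1/36 / 1/12 = 1/3
P(X=2 | obs) = 1/18 / 1/12 = 2/3

P(X = 1 | obs) = 1/3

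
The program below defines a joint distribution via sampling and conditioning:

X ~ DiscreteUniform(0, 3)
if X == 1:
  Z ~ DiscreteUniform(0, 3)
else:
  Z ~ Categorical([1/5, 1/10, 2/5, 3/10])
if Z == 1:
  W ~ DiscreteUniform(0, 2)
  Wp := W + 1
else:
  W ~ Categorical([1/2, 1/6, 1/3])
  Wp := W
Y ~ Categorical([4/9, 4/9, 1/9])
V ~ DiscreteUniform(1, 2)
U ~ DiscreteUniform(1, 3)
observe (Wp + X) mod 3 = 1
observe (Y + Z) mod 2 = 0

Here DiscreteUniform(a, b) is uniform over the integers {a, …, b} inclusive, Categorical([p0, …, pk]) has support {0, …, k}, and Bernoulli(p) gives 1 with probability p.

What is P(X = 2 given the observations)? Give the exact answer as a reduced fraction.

P(X = 2 | obs) = 92/317

Enumerate traces; 144 have nonzero weight after conditioning:
  (X=0, Z=0, W=1, Y=0, V=1, U=1) weight 1/1620
  (X=0, Z=0, W=1, Y=0, V=1, U=2) weight 1/1620
  (X=0, Z=0, W=1, Y=0, V=1, U=3) weight 1/1620
  (X=0, Z=0, W=1, Y=0, V=2, U=1) weight 1/1620
  (X=0, Z=0, W=1, Y=0, V=2, U=2) weight 1/1620
  (X=0, Z=0, W=1, Y=0, V=2, U=3) weight 1/1620
  (X=0, Z=0, W=1, Y=2, V=1, U=1) weight 1/6480
  (X=0, Z=0, W=1, Y=2, V=1, U=2) weight 1/6480
  (X=1, Z=0, W=0, Y=0, V=1, U=1) weight 1/432
  (X=2, Z=0, W=2, Y=0, V=1, U=1) weight 1/810
  … 134 more
Group by X:
  weight(X=0) = 5/216
  weight(X=1) = 25/432
  weight(X=2) = 23/540
  weight(X=3) = 5/216
Total weight = 5/216 + 25/432 + 23/540 + 5/216 = 317/2160
P(X=0 | obs) = 5/216 / 317/2160 = 50/317
P(X=1 | obs) = 25/432 / 317/2160 = 125/317
P(X=2 | obs) = 23/540 / 317/2160 = 92/317
P(X=3 | obs) = 5/216 / 317/2160 = 50/317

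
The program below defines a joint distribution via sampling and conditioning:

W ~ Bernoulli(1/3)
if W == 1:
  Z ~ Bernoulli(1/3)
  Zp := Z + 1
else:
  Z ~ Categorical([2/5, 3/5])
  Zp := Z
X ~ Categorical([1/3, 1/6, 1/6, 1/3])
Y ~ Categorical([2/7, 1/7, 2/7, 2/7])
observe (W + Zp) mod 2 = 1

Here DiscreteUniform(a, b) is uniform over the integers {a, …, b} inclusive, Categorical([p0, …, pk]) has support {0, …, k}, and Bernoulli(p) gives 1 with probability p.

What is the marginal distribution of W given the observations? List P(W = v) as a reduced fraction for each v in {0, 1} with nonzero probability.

P(W=0) = 18/23, P(W=1) = 5/23

Enumerate traces; 32 have nonzero weight after conditioning:
  (W=0, Z=1, X=0, Y=0) weight 4/105
  (W=0, Z=1, X=0, Y=1) weight 2/105
  (W=0, Z=1, X=0, Y=2) weight 4/105
  (W=0, Z=1, X=0, Y=3) weight 4/105
  (W=0, Z=1, X=1, Y=0) weight 2/105
  (W=0, Z=1, X=1, Y=1) weight 1/105
  (W=0, Z=1, X=1, Y=2) weight 2/105
  (W=0, Z=1, X=1, Y=3) weight 2/105
  (W=1, Z=1, X=0, Y=0) weight 2/189
  … 23 more
Group by W:
  weight(W=0) = 2/5
  weight(W=1) = 1/9
Total weight = 2/5 + 1/9 = 23/45
P(W=0 | obs) = 2/5 / 23/45 = 18/23
P(W=1 | obs) = 1/9 / 23/45 = 5/23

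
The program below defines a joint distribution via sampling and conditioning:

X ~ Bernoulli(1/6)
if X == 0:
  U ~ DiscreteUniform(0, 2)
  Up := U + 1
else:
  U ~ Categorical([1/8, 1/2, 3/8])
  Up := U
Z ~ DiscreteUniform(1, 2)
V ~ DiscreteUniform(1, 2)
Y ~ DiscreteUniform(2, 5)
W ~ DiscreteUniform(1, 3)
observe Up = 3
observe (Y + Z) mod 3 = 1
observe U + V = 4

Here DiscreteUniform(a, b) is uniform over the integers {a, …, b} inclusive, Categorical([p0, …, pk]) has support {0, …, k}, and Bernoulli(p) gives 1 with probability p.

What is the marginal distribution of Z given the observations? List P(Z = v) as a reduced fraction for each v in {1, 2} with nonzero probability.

P(Z=1) = 1/3, P(Z=2) = 2/3

Enumerate traces; 9 have nonzero weight after conditioning:
  (X=0, U=2, Z=1, V=2, Y=3, W=1) weight 5/864
  (X=0, U=2, Z=1, V=2, Y=3, W=2) weight 5/864
  (X=0, U=2, Z=1, V=2, Y=3, W=3) weight 5/864
  (X=0, U=2, Z=2, V=2, Y=2, W=1) weight 5/864
  (X=0, U=2, Z=2, V=2, Y=2, W=2) weight 5/864
  (X=0, U=2, Z=2, V=2, Y=2, W=3) weight 5/864
  (X=0, U=2, Z=2, V=2, Y=5, W=1) weight 5/864
  (X=0, U=2, Z=2, V=2, Y=5, W=2) weight 5/864
  … 1 more
Group by Z:
  weight(Z=1) = 5/288
  weight(Z=2) = 5/144
Total weight = 5/288 + 5/144 = 5/96
P(Z=1 | obs) = 5/288 / 5/96 = 1/3
P(Z=2 | obs) = 5/144 / 5/96 = 2/3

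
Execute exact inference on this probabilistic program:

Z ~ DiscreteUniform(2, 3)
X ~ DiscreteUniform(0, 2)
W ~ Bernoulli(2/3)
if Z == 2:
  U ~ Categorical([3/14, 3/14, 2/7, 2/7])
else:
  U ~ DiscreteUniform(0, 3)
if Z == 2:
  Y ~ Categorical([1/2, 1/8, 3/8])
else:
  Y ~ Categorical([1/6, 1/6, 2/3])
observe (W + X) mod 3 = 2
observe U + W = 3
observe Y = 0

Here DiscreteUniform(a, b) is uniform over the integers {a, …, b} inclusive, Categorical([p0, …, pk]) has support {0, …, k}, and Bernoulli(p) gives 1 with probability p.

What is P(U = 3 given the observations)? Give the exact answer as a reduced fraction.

P(U = 3 | obs) = 1/3

Enumerate traces; 4 have nonzero weight after conditioning:
  (Z=2, X=1, W=1, U=2, Y=0) weight 1/63
  (Z=2, X=2, W=0, U=3, Y=0) weight 1/126
  (Z=3, X=1, W=1, U=2, Y=0) weight 1/216
  (Z=3, X=2, W=0, U=3, Y=0) weight 1/432
Group by U:
  weight(U=2) = 31/1512
  weight(U=3) = 31/3024
Total weight = 31/1512 + 31/3024 = 31/1008
P(U=2 | obs) = 31/1512 / 31/1008 = 2/3
P(U=3 | obs) = 31/3024 / 31/1008 = 1/3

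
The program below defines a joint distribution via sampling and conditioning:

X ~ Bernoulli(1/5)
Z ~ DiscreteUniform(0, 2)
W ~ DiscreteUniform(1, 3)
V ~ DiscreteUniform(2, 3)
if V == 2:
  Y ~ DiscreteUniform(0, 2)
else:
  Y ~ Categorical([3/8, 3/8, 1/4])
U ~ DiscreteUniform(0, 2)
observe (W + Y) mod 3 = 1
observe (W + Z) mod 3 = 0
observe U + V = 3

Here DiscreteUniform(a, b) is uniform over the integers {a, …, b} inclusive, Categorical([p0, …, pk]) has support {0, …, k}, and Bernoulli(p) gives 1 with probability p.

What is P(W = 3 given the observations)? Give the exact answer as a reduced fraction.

P(W = 3 | obs) = 17/48

Enumerate traces; 12 have nonzero weight after conditioning:
  (X=0, Z=0, W=3, V=2, Y=1, U=1) weight 2/405
  (X=0, Z=0, W=3, V=3, Y=1, U=0) weight 1/180
  (X=0, Z=1, W=2, V=2, Y=2, U=1) weight 2/405
  (X=0, Z=1, W=2, V=3, Y=2, U=0) weight 1/270
  (X=0, Z=2, W=1, V=2, Y=0, U=1) weight 2/405
  (X=0, Z=2, W=1, V=3, Y=0, U=0) weight 1/180
  (X=1, Z=0, W=3, V=2, Y=1, U=1) weight 1/810
  (X=1, Z=0, W=3, V=3, Y=1, U=0) weight 1/720
  … 4 more
Group by W:
  weight(W=1) = 17/1296
  weight(W=2) = 7/648
  weight(W=3) = 17/1296
Total weight = 17/1296 + 7/648 + 17/1296 = 1/27
P(W=1 | obs) = 17/1296 / 1/27 = 17/48
P(W=2 | obs) = 7/648 / 1/27 = 7/24
P(W=3 | obs) = 17/1296 / 1/27 = 17/48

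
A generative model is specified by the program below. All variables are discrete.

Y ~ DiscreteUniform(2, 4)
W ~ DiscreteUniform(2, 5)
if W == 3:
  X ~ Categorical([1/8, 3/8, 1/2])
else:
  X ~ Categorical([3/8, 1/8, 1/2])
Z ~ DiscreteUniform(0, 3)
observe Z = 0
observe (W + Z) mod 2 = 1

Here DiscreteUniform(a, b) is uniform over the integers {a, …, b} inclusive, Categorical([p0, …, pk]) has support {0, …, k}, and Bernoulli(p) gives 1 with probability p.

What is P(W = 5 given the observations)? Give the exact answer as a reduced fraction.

Enumerate traces; 18 have nonzero weight after conditioning:
  (Y=2, W=3, X=0, Z=0) weight 1/384
  (Y=2, W=3, X=1, Z=0) weight 1/128
  (Y=2, W=3, X=2, Z=0) weight 1/96
  (Y=2, W=5, X=0, Z=0) weight 1/128
  (Y=2, W=5, X=1, Z=0) weight 1/384
  (Y=2, W=5, X=2, Z=0) weight 1/96
  (Y=3, W=3, X=0, Z=0) weight 1/384
  (Y=3, W=3, X=1, Z=0) weight 1/128
  … 10 more
Group by W:
  weight(W=3) = 1/16
  weight(W=5) = 1/16
Total weight = 1/16 + 1/16 = 1/8
P(W=3 | obs) = 1/16 / 1/8 = 1/2
P(W=5 | obs) = 1/16 / 1/8 = 1/2

P(W = 5 | obs) = 1/2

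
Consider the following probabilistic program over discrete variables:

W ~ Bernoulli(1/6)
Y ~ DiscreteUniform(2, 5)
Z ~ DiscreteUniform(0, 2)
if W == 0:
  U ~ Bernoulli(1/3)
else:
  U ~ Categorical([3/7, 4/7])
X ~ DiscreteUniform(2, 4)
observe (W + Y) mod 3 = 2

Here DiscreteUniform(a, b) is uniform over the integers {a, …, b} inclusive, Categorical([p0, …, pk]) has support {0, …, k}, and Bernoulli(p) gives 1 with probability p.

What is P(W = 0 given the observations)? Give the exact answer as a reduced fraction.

P(W = 0 | obs) = 10/11

Enumerate traces; 54 have nonzero weight after conditioning:
  (W=0, Y=2, Z=0, U=0, X=2) weight 5/324
  (W=0, Y=2, Z=0, U=0, X=3) weight 5/324
  (W=0, Y=2, Z=0, U=0, X=4) weight 5/324
  (W=0, Y=2, Z=0, U=1, X=2) weight 5/648
  (W=0, Y=2, Z=0, U=1, X=3) weight 5/648
  (W=0, Y=2, Z=0, U=1, X=4) weight 5/648
  (W=0, Y=2, Z=1, U=0, X=2) weight 5/324
  (W=0, Y=2, Z=1, U=0, X=3) weight 5/324
  (W=1, Y=4, Z=0, U=0, X=2) weight 1/504
  … 45 more
Group by W:
  weight(W=0) = 5/12
  weight(W=1) = 1/24
Total weight = 5/12 + 1/24 = 11/24
P(W=0 | obs) = 5/12 / 11/24 = 10/11
P(W=1 | obs) = 1/24 / 11/24 = 1/11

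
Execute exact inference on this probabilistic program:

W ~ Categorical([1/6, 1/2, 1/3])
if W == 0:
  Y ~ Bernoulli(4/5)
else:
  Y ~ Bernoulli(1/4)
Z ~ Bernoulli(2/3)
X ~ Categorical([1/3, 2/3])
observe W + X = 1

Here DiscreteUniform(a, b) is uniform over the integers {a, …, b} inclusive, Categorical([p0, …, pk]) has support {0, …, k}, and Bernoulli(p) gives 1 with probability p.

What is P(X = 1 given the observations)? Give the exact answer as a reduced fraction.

Enumerate traces; 8 have nonzero weight after conditioning:
  (W=0, Y=0, Z=0, X=1) weight 1/135
  (W=0, Y=0, Z=1, X=1) weight 2/135
  (W=0, Y=1, Z=0, X=1) weight 4/135
  (W=0, Y=1, Z=1, X=1) weight 8/135
  (W=1, Y=0, Z=0, X=0) weight 1/24
  (W=1, Y=0, Z=1, X=0) weight 1/12
  (W=1, Y=1, Z=0, X=0) weight 1/72
  (W=1, Y=1, Z=1, X=0) weight 1/36
Group by X:
  weight(X=0) = 1/6
  weight(X=1) = 1/9
Total weight = 1/6 + 1/9 = 5/18
P(X=0 | obs) = 1/6 / 5/18 = 3/5
P(X=1 | obs) = 1/9 / 5/18 = 2/5

P(X = 1 | obs) = 2/5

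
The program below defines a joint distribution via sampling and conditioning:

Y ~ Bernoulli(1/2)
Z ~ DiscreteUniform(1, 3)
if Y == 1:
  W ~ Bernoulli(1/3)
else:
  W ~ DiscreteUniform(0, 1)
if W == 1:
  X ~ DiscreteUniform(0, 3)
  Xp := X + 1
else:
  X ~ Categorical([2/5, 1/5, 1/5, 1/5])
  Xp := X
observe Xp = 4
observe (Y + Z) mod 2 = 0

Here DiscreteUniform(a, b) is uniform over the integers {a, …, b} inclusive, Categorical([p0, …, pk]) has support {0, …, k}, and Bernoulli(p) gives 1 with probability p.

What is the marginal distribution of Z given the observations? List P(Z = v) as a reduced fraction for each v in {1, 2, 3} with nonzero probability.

P(Z=1) = 2/7, P(Z=2) = 3/7, P(Z=3) = 2/7

Enumerate traces; 3 have nonzero weight after conditioning:
  (Y=0, Z=2, W=1, X=3) weight 1/48
  (Y=1, Z=1, W=1, X=3) weight 1/72
  (Y=1, Z=3, W=1, X=3) weight 1/72
Group by Z:
  weight(Z=1) = 1/72
  weight(Z=2) = 1/48
  weight(Z=3) = 1/72
Total weight = 1/72 + 1/48 + 1/72 = 7/144
P(Z=1 | obs) = 1/72 / 7/144 = 2/7
P(Z=2 | obs) = 1/48 / 7/144 = 3/7
P(Z=3 | obs) = 1/72 / 7/144 = 2/7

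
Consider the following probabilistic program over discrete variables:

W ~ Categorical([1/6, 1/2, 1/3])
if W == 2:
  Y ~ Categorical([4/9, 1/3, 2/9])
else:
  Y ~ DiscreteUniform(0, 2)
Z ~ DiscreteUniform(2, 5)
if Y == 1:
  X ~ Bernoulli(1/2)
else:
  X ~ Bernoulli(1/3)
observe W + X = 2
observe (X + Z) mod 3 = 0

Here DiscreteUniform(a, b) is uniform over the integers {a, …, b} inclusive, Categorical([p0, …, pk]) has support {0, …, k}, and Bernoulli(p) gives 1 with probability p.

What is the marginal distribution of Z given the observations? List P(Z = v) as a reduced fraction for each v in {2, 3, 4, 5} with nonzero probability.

P(Z=2) = 21/64, P(Z=3) = 11/32, P(Z=5) = 21/64

Enumerate traces; 9 have nonzero weight after conditioning:
  (W=1, Y=0, Z=2, X=1) weight 1/72
  (W=1, Y=0, Z=5, X=1) weight 1/72
  (W=1, Y=1, Z=2, X=1) weight 1/48
  (W=1, Y=1, Z=5, X=1) weight 1/48
  (W=1, Y=2, Z=2, X=1) weight 1/72
  (W=1, Y=2, Z=5, X=1) weight 1/72
  (W=2, Y=0, Z=3, X=0) weight 2/81
  (W=2, Y=1, Z=3, X=0) weight 1/72
  … 1 more
Group by Z:
  weight(Z=2) = 7/144
  weight(Z=3) = 11/216
  weight(Z=5) = 7/144
Total weight = 7/144 + 11/216 + 7/144 = 4/27
P(Z=2 | obs) = 7/144 / 4/27 = 21/64
P(Z=3 | obs) = 11/216 / 4/27 = 11/32
P(Z=5 | obs) = 7/144 / 4/27 = 21/64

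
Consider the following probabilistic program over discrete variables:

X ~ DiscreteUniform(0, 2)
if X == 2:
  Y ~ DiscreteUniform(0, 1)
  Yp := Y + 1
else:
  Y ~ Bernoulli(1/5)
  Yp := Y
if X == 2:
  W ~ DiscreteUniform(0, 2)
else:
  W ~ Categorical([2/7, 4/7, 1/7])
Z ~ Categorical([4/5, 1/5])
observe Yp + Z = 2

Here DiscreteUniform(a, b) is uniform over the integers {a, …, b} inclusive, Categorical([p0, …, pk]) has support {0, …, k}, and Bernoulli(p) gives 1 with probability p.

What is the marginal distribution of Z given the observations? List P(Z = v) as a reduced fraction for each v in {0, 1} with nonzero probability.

P(Z=0) = 20/29, P(Z=1) = 9/29

Enumerate traces; 12 have nonzero weight after conditioning:
  (X=0, Y=1, W=0, Z=1) weight 2/525
  (X=0, Y=1, W=1, Z=1) weight 4/525
  (X=0, Y=1, W=2, Z=1) weight 1/525
  (X=1, Y=1, W=0, Z=1) weight 2/525
  (X=1, Y=1, W=1, Z=1) weight 4/525
  (X=1, Y=1, W=2, Z=1) weight 1/525
  (X=2, Y=0, W=0, Z=1) weight 1/90
  (X=2, Y=0, W=1, Z=1) weight 1/90
  (X=2, Y=1, W=0, Z=0) weight 2/45
  … 3 more
Group by Z:
  weight(Z=0) = 2/15
  weight(Z=1) = 3/50
Total weight = 2/15 + 3/50 = 29/150
P(Z=0 | obs) = 2/15 / 29/150 = 20/29
P(Z=1 | obs) = 3/50 / 29/150 = 9/29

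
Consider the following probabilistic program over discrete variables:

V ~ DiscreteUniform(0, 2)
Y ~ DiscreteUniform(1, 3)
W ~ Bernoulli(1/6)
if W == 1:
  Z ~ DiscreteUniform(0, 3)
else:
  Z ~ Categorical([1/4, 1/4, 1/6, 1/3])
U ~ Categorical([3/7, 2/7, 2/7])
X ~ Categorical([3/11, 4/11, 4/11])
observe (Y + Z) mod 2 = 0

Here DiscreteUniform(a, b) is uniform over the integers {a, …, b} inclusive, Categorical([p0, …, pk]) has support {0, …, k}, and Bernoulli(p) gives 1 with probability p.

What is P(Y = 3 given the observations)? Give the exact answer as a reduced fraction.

Enumerate traces; 324 have nonzero weight after conditioning:
  (V=0, Y=1, W=0, Z=1, U=0, X=0) weight 5/1848
  (V=0, Y=1, W=0, Z=1, U=0, X=1) weight 5/1386
  (V=0, Y=1, W=0, Z=1, U=0, X=2) weight 5/1386
  (V=0, Y=1, W=0, Z=1, U=1, X=0) weight 5/2772
  (V=0, Y=1, W=0, Z=1, U=1, X=1) weight 5/2079
  (V=0, Y=1, W=0, Z=1, U=1, X=2) weight 5/2079
  (V=0, Y=1, W=0, Z=1, U=2, X=0) weight 5/2772
  (V=0, Y=1, W=0, Z=1, U=2, X=1) weight 5/2079
  (V=0, Y=2, W=0, Z=0, U=0, X=0) weight 5/1848
  (V=0, Y=3, W=0, Z=1, U=0, X=0) weight 5/1848
  … 314 more
Group by Y:
  weight(Y=1) = 41/216
  weight(Y=2) = 31/216
  weight(Y=3) = 41/216
Total weight = 41/216 + 31/216 + 41/216 = 113/216
P(Y=1 | obs) = 41/216 / 113/216 = 41/113
P(Y=2 | obs) = 31/216 / 113/216 = 31/113
P(Y=3 | obs) = 41/216 / 113/216 = 41/113

P(Y = 3 | obs) = 41/113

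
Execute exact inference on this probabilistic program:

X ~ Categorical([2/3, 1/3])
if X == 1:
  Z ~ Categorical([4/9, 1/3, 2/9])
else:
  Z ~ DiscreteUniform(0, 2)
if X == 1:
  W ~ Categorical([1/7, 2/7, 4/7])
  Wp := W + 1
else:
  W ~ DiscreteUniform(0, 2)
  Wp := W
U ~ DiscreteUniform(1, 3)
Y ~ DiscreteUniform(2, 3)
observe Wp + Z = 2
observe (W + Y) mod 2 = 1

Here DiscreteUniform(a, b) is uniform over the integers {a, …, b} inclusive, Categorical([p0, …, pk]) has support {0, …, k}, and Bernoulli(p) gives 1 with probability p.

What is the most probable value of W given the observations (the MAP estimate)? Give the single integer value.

Enumerate traces; 15 have nonzero weight after conditioning:
  (X=0, Z=0, W=2, U=1, Y=3) weight 1/81
  (X=0, Z=0, W=2, U=2, Y=3) weight 1/81
  (X=0, Z=0, W=2, U=3, Y=3) weight 1/81
  (X=0, Z=1, W=1, U=1, Y=2) weight 1/81
  (X=0, Z=1, W=1, U=2, Y=2) weight 1/81
  (X=0, Z=1, W=1, U=3, Y=2) weight 1/81
  (X=0, Z=2, W=0, U=1, Y=3) weight 1/81
  (X=0, Z=2, W=0, U=2, Y=3) weight 1/81
  … 7 more
Group by W:
  weight(W=0) = 17/378
  weight(W=1) = 11/189
  weight(W=2) = 1/27
Total weight = 17/378 + 11/189 + 1/27 = 53/378
P(W=0 | obs) = 17/378 / 53/378 = 17/53
P(W=1 | obs) = 11/189 / 53/378 = 22/53
P(W=2 | obs) = 1/27 / 53/378 = 14/53
argmax = 1

argmax_v P(W = v | obs) = 1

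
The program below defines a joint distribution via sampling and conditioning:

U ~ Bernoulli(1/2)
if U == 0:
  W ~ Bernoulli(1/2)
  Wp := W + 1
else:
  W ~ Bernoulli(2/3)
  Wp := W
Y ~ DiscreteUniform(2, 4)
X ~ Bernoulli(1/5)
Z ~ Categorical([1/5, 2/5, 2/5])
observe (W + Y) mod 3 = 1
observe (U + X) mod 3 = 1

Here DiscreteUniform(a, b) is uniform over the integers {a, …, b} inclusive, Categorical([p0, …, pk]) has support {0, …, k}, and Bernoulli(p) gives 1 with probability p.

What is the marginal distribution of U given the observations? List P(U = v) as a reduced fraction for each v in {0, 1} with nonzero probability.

P(U=0) = 1/5, P(U=1) = 4/5

Enumerate traces; 12 have nonzero weight after conditioning:
  (U=0, W=0, Y=4, X=1, Z=0) weight 1/300
  (U=0, W=0, Y=4, X=1, Z=1) weight 1/150
  (U=0, W=0, Y=4, X=1, Z=2) weight 1/150
  (U=0, W=1, Y=3, X=1, Z=0) weight 1/300
  (U=0, W=1, Y=3, X=1, Z=1) weight 1/150
  (U=0, W=1, Y=3, X=1, Z=2) weight 1/150
  (U=1, W=0, Y=4, X=0, Z=0) weight 2/225
  (U=1, W=0, Y=4, X=0, Z=1) weight 4/225
  … 4 more
Group by U:
  weight(U=0) = 1/30
  weight(U=1) = 2/15
Total weight = 1/30 + 2/15 = 1/6
P(U=0 | obs) = 1/30 / 1/6 = 1/5
P(U=1 | obs) = 2/15 / 1/6 = 4/5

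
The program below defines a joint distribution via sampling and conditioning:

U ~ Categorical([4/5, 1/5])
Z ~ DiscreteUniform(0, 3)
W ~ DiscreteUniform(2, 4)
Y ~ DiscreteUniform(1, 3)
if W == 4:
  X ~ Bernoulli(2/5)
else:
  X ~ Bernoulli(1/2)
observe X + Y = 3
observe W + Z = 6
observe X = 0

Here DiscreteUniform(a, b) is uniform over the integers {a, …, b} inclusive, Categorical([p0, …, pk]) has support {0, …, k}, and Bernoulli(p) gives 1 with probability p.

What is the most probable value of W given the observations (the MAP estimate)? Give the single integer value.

Enumerate traces; 4 have nonzero weight after conditioning:
  (U=0, Z=2, W=4, Y=3, X=0) weight 1/75
  (U=0, Z=3, W=3, Y=3, X=0) weight 1/90
  (U=1, Z=2, W=4, Y=3, X=0) weight 1/300
  (U=1, Z=3, W=3, Y=3, X=0) weight 1/360
Group by W:
  weight(W=3) = 1/72
  weight(W=4) = 1/60
Total weight = 1/72 + 1/60 = 11/360
P(W=3 | obs) = 1/72 / 11/360 = 5/11
P(W=4 | obs) = 1/60 / 11/360 = 6/11
argmax = 4

argmax_v P(W = v | obs) = 4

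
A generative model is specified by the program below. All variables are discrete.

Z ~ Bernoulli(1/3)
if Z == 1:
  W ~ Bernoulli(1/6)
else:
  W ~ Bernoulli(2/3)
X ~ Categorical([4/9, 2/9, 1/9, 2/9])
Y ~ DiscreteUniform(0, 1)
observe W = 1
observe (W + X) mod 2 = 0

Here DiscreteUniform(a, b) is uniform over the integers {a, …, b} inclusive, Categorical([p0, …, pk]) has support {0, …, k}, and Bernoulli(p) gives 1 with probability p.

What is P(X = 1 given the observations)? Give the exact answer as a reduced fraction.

Enumerate traces; 8 have nonzero weight after conditioning:
  (Z=0, W=1, X=1, Y=0) weight 4/81
  (Z=0, W=1, X=1, Y=1) weight 4/81
  (Z=0, W=1, X=3, Y=0) weight 4/81
  (Z=0, W=1, X=3, Y=1) weight 4/81
  (Z=1, W=1, X=1, Y=0) weight 1/162
  (Z=1, W=1, X=1, Y=1) weight 1/162
  (Z=1, W=1, X=3, Y=0) weight 1/162
  (Z=1, W=1, X=3, Y=1) weight 1/162
Group by X:
  weight(X=1) = 1/9
  weight(X=3) = 1/9
Total weight = 1/9 + 1/9 = 2/9
P(X=1 | obs) = 1/9 / 2/9 = 1/2
P(X=3 | obs) = 1/9 / 2/9 = 1/2

P(X = 1 | obs) = 1/2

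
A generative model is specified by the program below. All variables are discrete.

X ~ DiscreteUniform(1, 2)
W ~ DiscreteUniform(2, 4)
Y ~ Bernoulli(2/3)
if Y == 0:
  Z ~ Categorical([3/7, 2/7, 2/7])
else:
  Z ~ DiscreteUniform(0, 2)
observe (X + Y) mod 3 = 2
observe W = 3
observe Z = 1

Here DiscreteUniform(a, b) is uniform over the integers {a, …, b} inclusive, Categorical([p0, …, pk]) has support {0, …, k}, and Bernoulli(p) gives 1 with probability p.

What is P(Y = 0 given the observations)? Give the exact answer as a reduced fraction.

P(Y = 0 | obs) = 3/10

Enumerate traces; 2 have nonzero weight after conditioning:
  (X=1, W=3, Y=1, Z=1) weight 1/27
  (X=2, W=3, Y=0, Z=1) weight 1/63
Group by Y:
  weight(Y=0) = 1/63
  weight(Y=1) = 1/27
Total weight = 1/63 + 1/27 = 10/189
P(Y=0 | obs) = 1/63 / 10/189 = 3/10
P(Y=1 | obs) = 1/27 / 10/189 = 7/10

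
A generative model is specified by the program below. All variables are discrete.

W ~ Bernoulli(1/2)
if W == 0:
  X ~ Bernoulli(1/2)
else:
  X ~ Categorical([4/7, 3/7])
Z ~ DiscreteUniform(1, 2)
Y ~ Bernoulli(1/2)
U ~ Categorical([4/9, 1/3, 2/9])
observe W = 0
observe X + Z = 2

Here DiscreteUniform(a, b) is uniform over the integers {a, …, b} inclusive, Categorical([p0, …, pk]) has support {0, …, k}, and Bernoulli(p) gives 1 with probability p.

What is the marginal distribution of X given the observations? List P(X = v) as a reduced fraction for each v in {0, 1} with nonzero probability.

Enumerate traces; 12 have nonzero weight after conditioning:
  (W=0, X=0, Z=2, Y=0, U=0) weight 1/36
  (W=0, X=0, Z=2, Y=0, U=1) weight 1/48
  (W=0, X=0, Z=2, Y=0, U=2) weight 1/72
  (W=0, X=0, Z=2, Y=1, U=0) weight 1/36
  (W=0, X=0, Z=2, Y=1, U=1) weight 1/48
  (W=0, X=0, Z=2, Y=1, U=2) weight 1/72
  (W=0, X=1, Z=1, Y=0, U=0) weight 1/36
  (W=0, X=1, Z=1, Y=0, U=1) weight 1/48
  … 4 more
Group by X:
  weight(X=0) = 1/8
  weight(X=1) = 1/8
Total weight = 1/8 + 1/8 = 1/4
P(X=0 | obs) = 1/8 / 1/4 = 1/2
P(X=1 | obs) = 1/8 / 1/4 = 1/2

P(X=0) = 1/2, P(X=1) = 1/2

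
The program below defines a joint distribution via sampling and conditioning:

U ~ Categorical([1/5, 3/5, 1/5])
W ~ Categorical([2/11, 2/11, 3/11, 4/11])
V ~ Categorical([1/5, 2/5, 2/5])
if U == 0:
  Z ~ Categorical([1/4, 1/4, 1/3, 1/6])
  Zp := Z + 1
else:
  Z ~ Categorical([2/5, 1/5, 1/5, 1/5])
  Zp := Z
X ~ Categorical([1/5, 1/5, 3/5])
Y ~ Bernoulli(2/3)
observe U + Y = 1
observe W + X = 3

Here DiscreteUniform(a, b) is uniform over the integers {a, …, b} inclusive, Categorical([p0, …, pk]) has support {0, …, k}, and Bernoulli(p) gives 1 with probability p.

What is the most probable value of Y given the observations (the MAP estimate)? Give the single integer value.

Enumerate traces; 72 have nonzero weight after conditioning:
  (U=0, W=1, V=0, Z=0, X=2, Y=1) weight 1/1375
  (U=0, W=1, V=0, Z=1, X=2, Y=1) weight 1/1375
  (U=0, W=1, V=0, Z=2, X=2, Y=1) weight 4/4125
  (U=0, W=1, V=0, Z=3, X=2, Y=1) weight 2/4125
  (U=0, W=1, V=1, Z=0, X=2, Y=1) weight 2/1375
  (U=0, W=1, V=1, Z=1, X=2, Y=1) weight 2/1375
  (U=0, W=1, V=1, Z=2, X=2, Y=1) weight 8/4125
  (U=0, W=1, V=1, Z=3, X=2, Y=1) weight 4/4125
  (U=1, W=1, V=0, Z=0, X=2, Y=0) weight 12/6875
  … 63 more
Group by Y:
  weight(Y=0) = 13/275
  weight(Y=1) = 26/825
Total weight = 13/275 + 26/825 = 13/165
P(Y=0 | obs) = 13/275 / 13/165 = 3/5
P(Y=1 | obs) = 26/825 / 13/165 = 2/5
argmax = 0

argmax_v P(Y = v | obs) = 0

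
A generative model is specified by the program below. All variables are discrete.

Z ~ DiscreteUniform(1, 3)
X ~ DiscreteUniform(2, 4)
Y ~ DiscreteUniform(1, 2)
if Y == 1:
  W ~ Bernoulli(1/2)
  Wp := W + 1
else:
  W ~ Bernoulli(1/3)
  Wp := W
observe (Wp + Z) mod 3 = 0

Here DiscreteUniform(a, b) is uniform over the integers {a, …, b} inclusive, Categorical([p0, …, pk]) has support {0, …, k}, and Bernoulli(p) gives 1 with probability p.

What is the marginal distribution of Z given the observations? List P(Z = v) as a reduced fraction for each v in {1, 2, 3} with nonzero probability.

Enumerate traces; 12 have nonzero weight after conditioning:
  (Z=1, X=2, Y=1, W=1) weight 1/36
  (Z=1, X=3, Y=1, W=1) weight 1/36
  (Z=1, X=4, Y=1, W=1) weight 1/36
  (Z=2, X=2, Y=1, W=0) weight 1/36
  (Z=2, X=2, Y=2, W=1) weight 1/54
  (Z=2, X=3, Y=1, W=0) weight 1/36
  (Z=2, X=3, Y=2, W=1) weight 1/54
  (Z=2, X=4, Y=1, W=0) weight 1/36
  (Z=3, X=2, Y=2, W=0) weight 1/27
  … 3 more
Group by Z:
  weight(Z=1) = 1/12
  weight(Z=2) = 5/36
  weight(Z=3) = 1/9
Total weight = 1/12 + 5/36 + 1/9 = 1/3
P(Z=1 | obs) = 1/12 / 1/3 = 1/4
P(Z=2 | obs) = 5/36 / 1/3 = 5/12
P(Z=3 | obs) = 1/9 / 1/3 = 1/3

P(Z=1) = 1/4, P(Z=2) = 5/12, P(Z=3) = 1/3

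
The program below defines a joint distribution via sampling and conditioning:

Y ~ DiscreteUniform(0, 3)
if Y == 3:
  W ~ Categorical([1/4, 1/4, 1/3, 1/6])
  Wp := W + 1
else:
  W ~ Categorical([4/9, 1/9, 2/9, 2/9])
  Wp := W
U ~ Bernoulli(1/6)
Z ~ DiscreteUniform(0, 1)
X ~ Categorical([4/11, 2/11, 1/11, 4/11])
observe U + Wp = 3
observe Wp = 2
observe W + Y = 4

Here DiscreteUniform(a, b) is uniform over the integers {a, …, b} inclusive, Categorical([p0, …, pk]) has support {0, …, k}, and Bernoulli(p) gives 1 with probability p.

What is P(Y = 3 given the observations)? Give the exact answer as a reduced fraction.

Enumerate traces; 16 have nonzero weight after conditioning:
  (Y=2, W=2, U=1, Z=0, X=0) weight 1/594
  (Y=2, W=2, U=1, Z=0, X=1) weight 1/1188
  (Y=2, W=2, U=1, Z=0, X=2) weight 1/2376
  (Y=2, W=2, U=1, Z=0, X=3) weight 1/594
  (Y=2, W=2, U=1, Z=1, X=0) weight 1/594
  (Y=2, W=2, U=1, Z=1, X=1) weight 1/1188
  (Y=2, W=2, U=1, Z=1, X=2) weight 1/2376
  (Y=2, W=2, U=1, Z=1, X=3) weight 1/594
  (Y=3, W=1, U=1, Z=0, X=0) weight 1/528
  … 7 more
Group by Y:
  weight(Y=2) = 1/108
  weight(Y=3) = 1/96
Total weight = 1/108 + 1/96 = 17/864
P(Y=2 | obs) = 1/108 / 17/864 = 8/17
P(Y=3 | obs) = 1/96 / 17/864 = 9/17

P(Y = 3 | obs) = 9/17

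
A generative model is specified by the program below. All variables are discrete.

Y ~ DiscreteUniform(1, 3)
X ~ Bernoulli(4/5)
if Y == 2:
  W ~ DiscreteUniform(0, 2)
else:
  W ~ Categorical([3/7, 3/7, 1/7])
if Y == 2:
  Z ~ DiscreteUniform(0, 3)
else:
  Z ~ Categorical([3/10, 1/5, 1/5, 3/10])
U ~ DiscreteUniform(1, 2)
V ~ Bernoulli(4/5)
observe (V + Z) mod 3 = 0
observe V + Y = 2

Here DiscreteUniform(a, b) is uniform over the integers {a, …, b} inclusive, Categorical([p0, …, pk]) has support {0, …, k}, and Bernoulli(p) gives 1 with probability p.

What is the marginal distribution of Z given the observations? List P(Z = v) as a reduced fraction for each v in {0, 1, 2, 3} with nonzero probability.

P(Z=0) = 5/26, P(Z=2) = 8/13, P(Z=3) = 5/26

Enumerate traces; 36 have nonzero weight after conditioning:
  (Y=1, X=0, W=0, Z=2, U=1, V=1) weight 2/875
  (Y=1, X=0, W=0, Z=2, U=2, V=1) weight 2/875
  (Y=1, X=0, W=1, Z=2, U=1, V=1) weight 2/875
  (Y=1, X=0, W=1, Z=2, U=2, V=1) weight 2/875
  (Y=1, X=0, W=2, Z=2, U=1, V=1) weight 2/2625
  (Y=1, X=0, W=2, Z=2, U=2, V=1) weight 2/2625
  (Y=1, X=1, W=0, Z=2, U=1, V=1) weight 8/875
  (Y=1, X=1, W=0, Z=2, U=2, V=1) weight 8/875
  (Y=2, X=0, W=0, Z=0, U=1, V=0) weight 1/1800
  (Y=2, X=0, W=0, Z=3, U=1, V=0) weight 1/1800
  … 26 more
Group by Z:
  weight(Z=0) = 1/60
  weight(Z=2) = 4/75
  weight(Z=3) = 1/60
Total weight = 1/60 + 4/75 + 1/60 = 13/150
P(Z=0 | obs) = 1/60 / 13/150 = 5/26
P(Z=2 | obs) = 4/75 / 13/150 = 8/13
P(Z=3 | obs) = 1/60 / 13/150 = 5/26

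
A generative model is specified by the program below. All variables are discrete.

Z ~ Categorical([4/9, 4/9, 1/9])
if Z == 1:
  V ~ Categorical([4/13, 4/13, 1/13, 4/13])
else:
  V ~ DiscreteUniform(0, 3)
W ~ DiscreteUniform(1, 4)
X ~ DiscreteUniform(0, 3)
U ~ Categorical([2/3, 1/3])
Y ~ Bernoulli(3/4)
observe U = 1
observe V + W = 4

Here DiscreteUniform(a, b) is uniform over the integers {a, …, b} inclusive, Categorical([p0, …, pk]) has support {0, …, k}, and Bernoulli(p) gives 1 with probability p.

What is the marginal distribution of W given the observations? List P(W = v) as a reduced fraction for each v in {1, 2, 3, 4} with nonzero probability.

P(W=1) = 43/156, P(W=2) = 9/52, P(W=3) = 43/156, P(W=4) = 43/156

Enumerate traces; 96 have nonzero weight after conditioning:
  (Z=0, V=0, W=4, X=0, U=1, Y=0) weight 1/1728
  (Z=0, V=0, W=4, X=0, U=1, Y=1) weight 1/576
  (Z=0, V=0, W=4, X=1, U=1, Y=0) weight 1/1728
  (Z=0, V=0, W=4, X=1, U=1, Y=1) weight 1/576
  (Z=0, V=0, W=4, X=2, U=1, Y=0) weight 1/1728
  (Z=0, V=0, W=4, X=2, U=1, Y=1) weight 1/576
  (Z=0, V=0, W=4, X=3, U=1, Y=0) weight 1/1728
  (Z=0, V=0, W=4, X=3, U=1, Y=1) weight 1/576
  (Z=0, V=1, W=3, X=0, U=1, Y=0) weight 1/1728
  (Z=0, V=2, W=2, X=0, U=1, Y=0) weight 1/1728
  … 86 more
Group by W:
  weight(W=1) = 43/1872
  weight(W=2) = 3/208
  weight(W=3) = 43/1872
  weight(W=4) = 43/1872
Total weight = 43/1872 + 3/208 + 43/1872 + 43/1872 = 1/12
P(W=1 | obs) = 43/1872 / 1/12 = 43/156
P(W=2 | obs) = 3/208 / 1/12 = 9/52
P(W=3 | obs) = 43/1872 / 1/12 = 43/156
P(W=4 | obs) = 43/1872 / 1/12 = 43/156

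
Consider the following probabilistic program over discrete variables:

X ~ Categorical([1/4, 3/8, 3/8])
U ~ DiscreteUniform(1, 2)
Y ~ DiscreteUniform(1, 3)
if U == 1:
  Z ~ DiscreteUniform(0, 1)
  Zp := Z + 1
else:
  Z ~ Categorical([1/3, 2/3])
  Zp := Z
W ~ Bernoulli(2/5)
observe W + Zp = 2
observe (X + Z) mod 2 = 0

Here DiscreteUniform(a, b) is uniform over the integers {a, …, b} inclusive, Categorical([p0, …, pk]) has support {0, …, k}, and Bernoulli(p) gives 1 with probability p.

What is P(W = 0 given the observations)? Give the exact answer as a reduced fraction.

P(W = 0 | obs) = 1/3

Enumerate traces; 12 have nonzero weight after conditioning:
  (X=0, U=1, Y=1, Z=0, W=1) weight 1/120
  (X=0, U=1, Y=2, Z=0, W=1) weight 1/120
  (X=0, U=1, Y=3, Z=0, W=1) weight 1/120
  (X=1, U=1, Y=1, Z=1, W=0) weight 3/160
  (X=1, U=1, Y=2, Z=1, W=0) weight 3/160
  (X=1, U=1, Y=3, Z=1, W=0) weight 3/160
  (X=1, U=2, Y=1, Z=1, W=1) weight 1/60
  (X=1, U=2, Y=2, Z=1, W=1) weight 1/60
  … 4 more
Group by W:
  weight(W=0) = 9/160
  weight(W=1) = 9/80
Total weight = 9/160 + 9/80 = 27/160
P(W=0 | obs) = 9/160 / 27/160 = 1/3
P(W=1 | obs) = 9/80 / 27/160 = 2/3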